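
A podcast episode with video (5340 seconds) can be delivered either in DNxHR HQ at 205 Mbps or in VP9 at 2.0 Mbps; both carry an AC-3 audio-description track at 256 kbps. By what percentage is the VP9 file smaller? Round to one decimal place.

98.9%

Audio: 256 kbps = 0.256 Mbps.
DNxHR HQ: 205.256 Mbps × 5340 s = 1096067.0 Mb = 137.008 GB.
VP9: 2.256 Mbps × 5340 s = 12047.0 Mb = 1.506 GB.
Reduction: (1 − 1.506/137.008) × 100 = 98.90%.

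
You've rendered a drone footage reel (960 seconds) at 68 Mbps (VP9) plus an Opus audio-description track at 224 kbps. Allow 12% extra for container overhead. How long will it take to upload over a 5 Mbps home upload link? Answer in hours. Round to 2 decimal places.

Audio: 224 kbps = 0.224 Mbps.
Total bitrate: 68.224 Mbps.
File: 68.224 Mbps × 960 s = 65495.0 Mb.
With 12% container overhead: ×1.12. → 73354.4 Mb.
At 5 Mbps: 73354.4 / 5 = 14670.9 s ≈ 4.08 hours.

4.08 hours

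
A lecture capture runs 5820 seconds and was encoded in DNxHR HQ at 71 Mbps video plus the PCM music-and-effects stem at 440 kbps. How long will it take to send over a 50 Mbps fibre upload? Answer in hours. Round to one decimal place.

Audio: 440 kbps = 0.440 Mbps.
Total bitrate: 71.440 Mbps.
File: 71.440 Mbps × 5820 s = 415780.8 Mb.
At 50 Mbps: 415780.8 / 50 = 8315.6 s ≈ 2.31 hours.

2.3 hours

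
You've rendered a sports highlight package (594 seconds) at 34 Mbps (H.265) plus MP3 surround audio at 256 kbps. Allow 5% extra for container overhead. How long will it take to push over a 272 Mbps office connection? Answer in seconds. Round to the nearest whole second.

Audio: 256 kbps = 0.256 Mbps.
Total bitrate: 34.256 Mbps.
File: 34.256 Mbps × 594 s = 20348.1 Mb.
With 5% container overhead: ×1.05. → 21365.5 Mb.
At 272 Mbps: 21365.5 / 272 = 78.5 s ≈ 78.5 seconds.

79 seconds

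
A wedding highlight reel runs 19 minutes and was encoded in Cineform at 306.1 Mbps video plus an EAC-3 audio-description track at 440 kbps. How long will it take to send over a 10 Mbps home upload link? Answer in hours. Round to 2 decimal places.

19 min = 1140 s
Audio: 440 kbps = 0.440 Mbps.
Total bitrate: 306.540 Mbps.
File: 306.540 Mbps × 1140 s = 349455.6 Mb.
At 10 Mbps: 349455.6 / 10 = 34945.6 s ≈ 9.71 hours.

9.71 hours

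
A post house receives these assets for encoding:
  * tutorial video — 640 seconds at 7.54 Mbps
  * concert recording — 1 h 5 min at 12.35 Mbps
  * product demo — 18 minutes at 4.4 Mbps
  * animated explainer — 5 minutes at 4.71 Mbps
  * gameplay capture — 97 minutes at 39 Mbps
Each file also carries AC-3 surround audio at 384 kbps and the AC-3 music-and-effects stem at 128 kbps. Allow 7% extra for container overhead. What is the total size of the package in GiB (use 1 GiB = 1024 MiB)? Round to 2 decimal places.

Audio total: 384 + 128 = 512 kbps = 0.512 Mbps.
tutorial video: 8.052 Mbps × 640 s × 1.07 = 5514.0 Mb
concert recording: 12.862 Mbps × 3900 s × 1.07 = 53673.1 Mb
product demo: 4.912 Mbps × 1080 s × 1.07 = 5676.3 Mb
animated explainer: 5.222 Mbps × 300 s × 1.07 = 1676.3 Mb
gameplay capture: 39.512 Mbps × 5820 s × 1.07 = 246057.0 Mb
Total: 312596.7 Mb = 39074.6 MB.
= 36.39 GiB.

36.39 GiB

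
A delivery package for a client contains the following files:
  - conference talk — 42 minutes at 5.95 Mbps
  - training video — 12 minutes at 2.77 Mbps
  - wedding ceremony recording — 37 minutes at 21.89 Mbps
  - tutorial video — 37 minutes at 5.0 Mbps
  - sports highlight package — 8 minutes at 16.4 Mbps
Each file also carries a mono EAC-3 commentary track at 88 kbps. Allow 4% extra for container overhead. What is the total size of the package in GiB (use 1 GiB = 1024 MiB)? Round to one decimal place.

10.3 GiB

Audio: 88 kbps = 0.088 Mbps.
conference talk: 6.038 Mbps × 2520 s × 1.04 = 15824.4 Mb
training video: 2.858 Mbps × 720 s × 1.04 = 2140.1 Mb
wedding ceremony recording: 21.978 Mbps × 2220 s × 1.04 = 50742.8 Mb
tutorial video: 5.088 Mbps × 2220 s × 1.04 = 11747.2 Mb
sports highlight package: 16.488 Mbps × 480 s × 1.04 = 8230.8 Mb
Total: 88685.3 Mb = 11085.7 MB.
= 10.32 GiB.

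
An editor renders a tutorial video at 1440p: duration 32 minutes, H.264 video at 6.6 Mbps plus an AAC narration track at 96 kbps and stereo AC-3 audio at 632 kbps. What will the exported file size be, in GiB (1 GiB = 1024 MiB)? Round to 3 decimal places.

32 min = 1920 s
Audio total: 96 + 632 = 728 kbps = 0.728 Mbps.
Total bitrate: 6.6 + 0.728 = 7.328 Mbps.
Stream data: 7.328 Mbps × 1920 s = 14069.8 Mb.
14,070 Mb = 1,758,720,000 bytes ÷ 1,073,741,824 = 1.638 GiB.

1.638 GiB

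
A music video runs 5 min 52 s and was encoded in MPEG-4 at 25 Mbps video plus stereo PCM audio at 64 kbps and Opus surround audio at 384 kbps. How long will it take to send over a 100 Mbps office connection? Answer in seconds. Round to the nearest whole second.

5 min 52 s = 352 s
Audio total: 64 + 384 = 448 kbps = 0.448 Mbps.
Total bitrate: 25.448 Mbps.
File: 25.448 Mbps × 352 s = 8957.7 Mb.
At 100 Mbps: 8957.7 / 100 = 89.6 s ≈ 89.6 seconds.

90 seconds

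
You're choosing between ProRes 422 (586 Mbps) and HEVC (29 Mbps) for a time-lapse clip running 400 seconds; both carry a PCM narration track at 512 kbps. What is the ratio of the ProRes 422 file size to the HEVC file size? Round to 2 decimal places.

19.87

Audio: 512 kbps = 0.512 Mbps.
ProRes 422: 586.512 Mbps × 400 s = 234604.8 Mb = 27.312 GiB.
HEVC: 29.512 Mbps × 400 s = 11804.8 Mb = 1.374 GiB.
Ratio: 27.312 / 1.374 = 19.874.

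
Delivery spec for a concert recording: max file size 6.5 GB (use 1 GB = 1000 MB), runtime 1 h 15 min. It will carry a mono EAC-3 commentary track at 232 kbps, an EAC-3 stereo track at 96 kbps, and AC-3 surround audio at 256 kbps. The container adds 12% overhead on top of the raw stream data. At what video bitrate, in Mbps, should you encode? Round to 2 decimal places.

9.73 Mbps

Budget: 6.5 GB = 52000.0 Mb.
Stream payload after overhead: 52000.0 / 1.12 = 46428.6 Mb.
1 h 15 min = 75 min = 4500 s
Total bitrate budget: 46428.6 Mb / 4500 s = 10.317 Mbps.
Audio total: 232 + 96 + 256 = 584 kbps = 0.584 Mbps.
Video: 10.317 − 0.584 = 9.733 Mbps.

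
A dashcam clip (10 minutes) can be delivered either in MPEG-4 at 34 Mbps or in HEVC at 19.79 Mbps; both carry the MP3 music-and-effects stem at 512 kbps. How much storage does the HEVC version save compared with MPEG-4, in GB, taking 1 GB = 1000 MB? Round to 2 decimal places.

1.07 GB

10 min = 600 s
Audio: 512 kbps = 0.512 Mbps.
MPEG-4: 34.512 Mbps × 600 s = 20707.2 Mb = 2.588 GB.
HEVC: 20.302 Mbps × 600 s = 12181.2 Mb = 1.523 GB.
Saving: 2.588 − 1.523 = 1.066 GB.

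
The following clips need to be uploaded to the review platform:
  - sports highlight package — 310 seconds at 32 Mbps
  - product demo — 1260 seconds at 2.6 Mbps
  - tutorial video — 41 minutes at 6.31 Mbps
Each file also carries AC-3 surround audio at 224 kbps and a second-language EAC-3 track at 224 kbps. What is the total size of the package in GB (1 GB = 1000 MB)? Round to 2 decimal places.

Audio total: 224 + 224 = 448 kbps = 0.448 Mbps.
sports highlight package: 32.448 Mbps × 310 s = 10058.9 Mb
product demo: 3.048 Mbps × 1260 s = 3840.5 Mb
tutorial video: 6.758 Mbps × 2460 s = 16624.7 Mb
Total: 30524.0 Mb = 3815.5 MB.
= 3.816 GB.

3.82 GB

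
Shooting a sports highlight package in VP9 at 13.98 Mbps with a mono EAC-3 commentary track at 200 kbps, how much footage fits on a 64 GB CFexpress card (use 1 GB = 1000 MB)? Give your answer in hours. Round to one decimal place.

10.0 hours

Audio: 200 kbps = 0.200 Mbps.
Total bitrate: 13.98 + 0.200 = 14.180 Mbps.
Capacity: 64 GB = 512,000 Mb.
Recording time: 512,000 / 14.180 = 36,107 s ≈ 10.0 hours.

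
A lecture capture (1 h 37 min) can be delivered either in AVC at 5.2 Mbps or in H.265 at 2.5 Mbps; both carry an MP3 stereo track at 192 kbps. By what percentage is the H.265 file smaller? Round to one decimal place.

50.1%

1 h 37 min = 97 min = 5820 s
Audio: 192 kbps = 0.192 Mbps.
AVC: 5.392 Mbps × 5820 s = 31381.4 Mb = 3.653 GiB.
H.265: 2.692 Mbps × 5820 s = 15667.4 Mb = 1.824 GiB.
Reduction: (1 − 1.824/3.653) × 100 = 50.07%.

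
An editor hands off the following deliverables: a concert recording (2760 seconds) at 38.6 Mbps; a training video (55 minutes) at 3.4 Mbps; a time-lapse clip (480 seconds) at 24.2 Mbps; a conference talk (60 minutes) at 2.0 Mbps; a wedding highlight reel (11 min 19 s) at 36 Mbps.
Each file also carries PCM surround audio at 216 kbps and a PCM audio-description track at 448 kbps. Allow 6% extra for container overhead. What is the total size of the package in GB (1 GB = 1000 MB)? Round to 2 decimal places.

22.29 GB

Audio total: 216 + 448 = 664 kbps = 0.664 Mbps.
concert recording: 39.264 Mbps × 2760 s × 1.06 = 114870.8 Mb
training video: 4.064 Mbps × 3300 s × 1.06 = 14215.9 Mb
time-lapse clip: 24.864 Mbps × 480 s × 1.06 = 12650.8 Mb
conference talk: 2.664 Mbps × 3600 s × 1.06 = 10165.8 Mb
wedding highlight reel: 36.664 Mbps × 679 s × 1.06 = 26388.5 Mb
Total: 178291.8 Mb = 22286.5 MB.
= 22.29 GB.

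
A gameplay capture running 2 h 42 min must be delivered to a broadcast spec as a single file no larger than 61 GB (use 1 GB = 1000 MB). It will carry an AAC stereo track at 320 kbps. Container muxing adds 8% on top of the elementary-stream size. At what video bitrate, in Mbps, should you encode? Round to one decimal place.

46.2 Mbps

Budget: 61 GB = 488000.0 Mb.
Stream payload after overhead: 488000.0 / 1.08 = 451851.9 Mb.
2 h 42 min = 162 min = 9720 s
Total bitrate budget: 451851.9 Mb / 9720 s = 46.487 Mbps.
Audio: 320 kbps = 0.320 Mbps.
Video: 46.487 − 0.320 = 46.167 Mbps.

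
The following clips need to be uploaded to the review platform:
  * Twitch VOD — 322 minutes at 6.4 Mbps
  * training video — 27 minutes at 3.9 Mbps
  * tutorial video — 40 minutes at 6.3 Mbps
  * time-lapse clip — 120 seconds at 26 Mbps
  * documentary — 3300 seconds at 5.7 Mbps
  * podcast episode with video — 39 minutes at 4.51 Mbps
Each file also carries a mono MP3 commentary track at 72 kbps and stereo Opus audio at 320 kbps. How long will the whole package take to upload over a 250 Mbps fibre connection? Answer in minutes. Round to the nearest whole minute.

Audio total: 72 + 320 = 392 kbps = 0.392 Mbps.
Twitch VOD: 6.792 Mbps × 19320 s = 131221.4 Mb
training video: 4.292 Mbps × 1620 s = 6953.0 Mb
tutorial video: 6.692 Mbps × 2400 s = 16060.8 Mb
time-lapse clip: 26.392 Mbps × 120 s = 3167.0 Mb
documentary: 6.092 Mbps × 3300 s = 20103.6 Mb
podcast episode with video: 4.902 Mbps × 2340 s = 11470.7 Mb
Total: 188976.6 Mb = 23622.1 MB.
At 250 Mbps: 188976.6 / 250 = 756 s ≈ 12.6 minutes.

13 minutes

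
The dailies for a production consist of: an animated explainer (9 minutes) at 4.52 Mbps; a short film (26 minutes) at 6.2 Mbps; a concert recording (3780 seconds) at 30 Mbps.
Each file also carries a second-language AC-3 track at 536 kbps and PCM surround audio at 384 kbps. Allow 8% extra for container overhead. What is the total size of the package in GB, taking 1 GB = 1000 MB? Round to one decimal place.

Audio total: 536 + 384 = 920 kbps = 0.920 Mbps.
animated explainer: 5.440 Mbps × 540 s × 1.08 = 3172.6 Mb
short film: 7.120 Mbps × 1560 s × 1.08 = 11995.8 Mb
concert recording: 30.920 Mbps × 3780 s × 1.08 = 126227.8 Mb
Total: 141396.2 Mb = 17674.5 MB.
= 17.67 GB.

17.7 GB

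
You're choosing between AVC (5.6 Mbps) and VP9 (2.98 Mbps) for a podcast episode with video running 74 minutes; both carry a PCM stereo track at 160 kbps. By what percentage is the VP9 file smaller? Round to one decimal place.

45.5%

74 min = 4440 s
Audio: 160 kbps = 0.160 Mbps.
AVC: 5.760 Mbps × 4440 s = 25574.4 Mb = 3.197 GB.
VP9: 3.140 Mbps × 4440 s = 13941.6 Mb = 1.743 GB.
Reduction: (1 − 1.743/3.197) × 100 = 45.49%.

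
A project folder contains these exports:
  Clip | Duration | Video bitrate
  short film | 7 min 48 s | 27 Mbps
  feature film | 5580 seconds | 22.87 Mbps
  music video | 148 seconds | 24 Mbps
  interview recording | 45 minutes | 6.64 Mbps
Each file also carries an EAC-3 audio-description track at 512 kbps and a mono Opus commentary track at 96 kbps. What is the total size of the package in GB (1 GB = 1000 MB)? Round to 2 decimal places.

20.89 GB

Audio total: 512 + 96 = 608 kbps = 0.608 Mbps.
short film: 27.608 Mbps × 468 s = 12920.5 Mb
feature film: 23.478 Mbps × 5580 s = 131007.2 Mb
music video: 24.608 Mbps × 148 s = 3642.0 Mb
interview recording: 7.248 Mbps × 2700 s = 19569.6 Mb
Total: 167139.4 Mb = 20892.4 MB.
= 20.89 GB.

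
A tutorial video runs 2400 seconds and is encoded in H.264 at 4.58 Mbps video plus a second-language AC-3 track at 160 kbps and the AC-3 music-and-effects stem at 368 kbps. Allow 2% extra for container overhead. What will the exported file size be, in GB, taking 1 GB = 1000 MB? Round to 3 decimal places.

1.563 GB

Audio total: 160 + 368 = 528 kbps = 0.528 Mbps.
Total bitrate: 4.58 + 0.528 = 5.108 Mbps.
Stream data: 5.108 Mbps × 2400 s = 12259.2 Mb.
With 2% container overhead: ×1.02.
12,504 Mb ÷ 8 = 1,563 MB → 1.563 GB.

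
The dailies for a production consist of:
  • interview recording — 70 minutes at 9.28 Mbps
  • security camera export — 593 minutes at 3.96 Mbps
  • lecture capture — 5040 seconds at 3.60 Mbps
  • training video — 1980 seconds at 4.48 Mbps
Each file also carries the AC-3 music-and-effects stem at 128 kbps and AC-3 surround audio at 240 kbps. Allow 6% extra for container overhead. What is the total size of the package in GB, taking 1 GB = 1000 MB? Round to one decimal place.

29.7 GB

Audio total: 128 + 240 = 368 kbps = 0.368 Mbps.
interview recording: 9.648 Mbps × 4200 s × 1.06 = 42952.9 Mb
security camera export: 4.328 Mbps × 35580 s × 1.06 = 163229.7 Mb
lecture capture: 3.968 Mbps × 5040 s × 1.06 = 21198.6 Mb
training video: 4.848 Mbps × 1980 s × 1.06 = 10175.0 Mb
Total: 237556.2 Mb = 29694.5 MB.
= 29.69 GB.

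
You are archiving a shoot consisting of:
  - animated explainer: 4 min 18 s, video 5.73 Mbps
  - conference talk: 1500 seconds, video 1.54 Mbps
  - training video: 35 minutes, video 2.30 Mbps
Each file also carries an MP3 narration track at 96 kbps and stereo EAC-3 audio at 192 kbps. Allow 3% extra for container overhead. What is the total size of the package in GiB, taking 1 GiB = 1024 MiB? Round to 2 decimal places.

Audio total: 96 + 192 = 288 kbps = 0.288 Mbps.
animated explainer: 6.018 Mbps × 258 s × 1.03 = 1599.2 Mb
conference talk: 1.828 Mbps × 1500 s × 1.03 = 2824.3 Mb
training video: 2.588 Mbps × 2100 s × 1.03 = 5597.8 Mb
Total: 10021.3 Mb = 1252.7 MB.
= 1.167 GiB.

1.17 GiB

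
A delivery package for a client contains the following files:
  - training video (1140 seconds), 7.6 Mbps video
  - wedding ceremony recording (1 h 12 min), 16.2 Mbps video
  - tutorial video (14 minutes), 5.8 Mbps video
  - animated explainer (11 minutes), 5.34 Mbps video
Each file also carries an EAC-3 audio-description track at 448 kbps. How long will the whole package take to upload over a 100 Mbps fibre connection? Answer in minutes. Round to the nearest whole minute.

15 minutes

Audio: 448 kbps = 0.448 Mbps.
training video: 8.048 Mbps × 1140 s = 9174.7 Mb
wedding ceremony recording: 16.648 Mbps × 4320 s = 71919.4 Mb
tutorial video: 6.248 Mbps × 840 s = 5248.3 Mb
animated explainer: 5.788 Mbps × 660 s = 3820.1 Mb
Total: 90162.5 Mb = 11270.3 MB.
At 100 Mbps: 90162.5 / 100 = 902 s ≈ 15 minutes.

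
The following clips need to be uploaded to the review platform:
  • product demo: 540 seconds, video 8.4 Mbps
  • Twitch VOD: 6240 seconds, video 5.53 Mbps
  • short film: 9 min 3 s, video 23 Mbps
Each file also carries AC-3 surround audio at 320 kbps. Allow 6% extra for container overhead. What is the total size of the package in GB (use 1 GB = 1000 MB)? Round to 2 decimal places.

Audio: 320 kbps = 0.320 Mbps.
product demo: 8.720 Mbps × 540 s × 1.06 = 4991.3 Mb
Twitch VOD: 5.850 Mbps × 6240 s × 1.06 = 38694.2 Mb
short film: 23.320 Mbps × 543 s × 1.06 = 13422.5 Mb
Total: 57108.1 Mb = 7138.5 MB.
= 7.139 GB.

7.14 GB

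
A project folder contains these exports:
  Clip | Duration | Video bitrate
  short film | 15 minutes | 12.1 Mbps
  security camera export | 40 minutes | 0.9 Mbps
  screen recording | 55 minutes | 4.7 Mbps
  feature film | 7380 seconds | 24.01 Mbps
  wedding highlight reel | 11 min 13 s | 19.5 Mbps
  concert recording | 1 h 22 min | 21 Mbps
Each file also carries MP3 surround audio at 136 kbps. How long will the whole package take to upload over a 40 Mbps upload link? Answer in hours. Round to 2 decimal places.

2.26 hours

Audio: 136 kbps = 0.136 Mbps.
short film: 12.236 Mbps × 900 s = 11012.4 Mb
security camera export: 1.036 Mbps × 2400 s = 2486.4 Mb
screen recording: 4.836 Mbps × 3300 s = 15958.8 Mb
feature film: 24.146 Mbps × 7380 s = 178197.5 Mb
wedding highlight reel: 19.636 Mbps × 673 s = 13215.0 Mb
concert recording: 21.136 Mbps × 4920 s = 103989.1 Mb
Total: 324859.2 Mb = 40607.4 MB.
At 40 Mbps: 324859.2 / 40 = 8121 s ≈ 2.26 hours.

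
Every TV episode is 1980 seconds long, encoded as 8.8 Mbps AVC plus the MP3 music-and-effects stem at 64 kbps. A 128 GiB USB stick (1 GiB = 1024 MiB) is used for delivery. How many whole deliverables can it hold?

Audio: 64 kbps = 0.064 Mbps.
Total bitrate: 8.864 Mbps.
Per item: 8.864 Mbps × 1980 s = 17,551 Mb = 2,194 MB.
Capacity: 128 GiB = 1,099,512 Mb; 62.65 items → 62 complete.

62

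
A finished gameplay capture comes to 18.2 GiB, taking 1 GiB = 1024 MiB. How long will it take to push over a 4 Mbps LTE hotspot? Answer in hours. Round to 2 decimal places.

File: 18.2 GiB = 156336.8 Mb.
At 4 Mbps: 156336.8 / 4 = 39084.2 s ≈ 10.9 hours.

10.86 hours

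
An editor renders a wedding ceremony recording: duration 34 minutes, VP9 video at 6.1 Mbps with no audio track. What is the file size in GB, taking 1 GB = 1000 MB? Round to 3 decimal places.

34 min = 2040 s
Total bitrate: 6.1 Mbps.
Stream data: 6.100 Mbps × 2040 s = 12444.0 Mb.
12,444 Mb ÷ 8 = 1,556 MB → 1.556 GB.

1.556 GB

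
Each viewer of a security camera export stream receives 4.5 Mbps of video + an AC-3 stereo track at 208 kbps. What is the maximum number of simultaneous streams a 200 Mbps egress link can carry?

42

Audio: 208 kbps = 0.208 Mbps.
Per-viewer media rate: 4.708 Mbps.
200 Mbps = 200.0 Mbps; 200.0 / 4.708 = 42.48 → 42 viewers.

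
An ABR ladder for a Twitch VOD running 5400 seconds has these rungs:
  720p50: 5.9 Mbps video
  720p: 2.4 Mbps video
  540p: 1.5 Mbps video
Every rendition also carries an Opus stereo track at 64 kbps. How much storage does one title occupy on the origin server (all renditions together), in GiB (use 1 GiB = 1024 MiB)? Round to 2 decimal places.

Audio: 64 kbps = 0.064 Mbps.
Sum of rendition bitrates: (5.9+0.064) + (2.4+0.064) + (1.5+0.064) = 9.992 Mbps.
× 5400 s = 53,957 Mb = 6,745 MB = 6.281 GiB.

6.28 GiB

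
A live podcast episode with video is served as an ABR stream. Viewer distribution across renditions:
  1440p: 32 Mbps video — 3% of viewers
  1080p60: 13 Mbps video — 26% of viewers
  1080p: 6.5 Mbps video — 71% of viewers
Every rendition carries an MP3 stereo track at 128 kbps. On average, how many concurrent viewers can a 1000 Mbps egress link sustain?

Audio: 128 kbps = 0.128 Mbps.
Average per-viewer bitrate: 0.03×32.128 + 0.26×13.128 + 0.71×6.628 = 9.083 Mbps.
1000 Mbps = 1,000 Mbps; 1,000 / 9.083 = 110.10 → 110.

110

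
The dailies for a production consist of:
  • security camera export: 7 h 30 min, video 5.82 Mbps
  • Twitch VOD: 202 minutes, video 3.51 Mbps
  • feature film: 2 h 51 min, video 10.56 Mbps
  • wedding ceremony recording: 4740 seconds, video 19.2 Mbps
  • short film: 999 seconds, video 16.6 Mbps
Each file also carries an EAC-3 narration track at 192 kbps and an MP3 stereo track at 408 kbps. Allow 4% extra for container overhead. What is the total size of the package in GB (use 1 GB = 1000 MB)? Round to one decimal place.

58.3 GB

Audio total: 192 + 408 = 600 kbps = 0.600 Mbps.
security camera export: 6.420 Mbps × 27000 s × 1.04 = 180273.6 Mb
Twitch VOD: 4.110 Mbps × 12120 s × 1.04 = 51805.7 Mb
feature film: 11.160 Mbps × 10260 s × 1.04 = 119081.7 Mb
wedding ceremony recording: 19.800 Mbps × 4740 s × 1.04 = 97606.1 Mb
short film: 17.200 Mbps × 999 s × 1.04 = 17870.1 Mb
Total: 466637.2 Mb = 58329.6 MB.
= 58.33 GB.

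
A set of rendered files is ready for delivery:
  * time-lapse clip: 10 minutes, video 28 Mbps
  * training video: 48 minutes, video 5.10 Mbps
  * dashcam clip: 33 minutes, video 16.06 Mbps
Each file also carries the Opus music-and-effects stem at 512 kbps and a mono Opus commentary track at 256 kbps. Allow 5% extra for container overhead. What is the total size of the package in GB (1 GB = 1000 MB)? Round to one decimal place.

Audio total: 512 + 256 = 768 kbps = 0.768 Mbps.
time-lapse clip: 28.768 Mbps × 600 s × 1.05 = 18123.8 Mb
training video: 5.868 Mbps × 2880 s × 1.05 = 17744.8 Mb
dashcam clip: 16.828 Mbps × 1980 s × 1.05 = 34985.4 Mb
Total: 70854.1 Mb = 8856.8 MB.
= 8.857 GB.

8.9 GB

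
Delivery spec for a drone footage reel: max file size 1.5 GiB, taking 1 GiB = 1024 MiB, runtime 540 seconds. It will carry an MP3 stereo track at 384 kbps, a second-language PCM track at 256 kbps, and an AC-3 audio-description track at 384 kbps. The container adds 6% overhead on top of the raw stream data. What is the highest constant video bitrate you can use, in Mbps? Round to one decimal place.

Budget: 1.5 GiB = 12884.9 Mb.
Stream payload after overhead: 12884.9 / 1.06 = 12155.6 Mb.
Total bitrate budget: 12155.6 Mb / 540 s = 22.510 Mbps.
Audio total: 384 + 256 + 384 = 1024 kbps = 1.024 Mbps.
Video: 22.510 − 1.024 = 21.486 Mbps.

21.5 Mbps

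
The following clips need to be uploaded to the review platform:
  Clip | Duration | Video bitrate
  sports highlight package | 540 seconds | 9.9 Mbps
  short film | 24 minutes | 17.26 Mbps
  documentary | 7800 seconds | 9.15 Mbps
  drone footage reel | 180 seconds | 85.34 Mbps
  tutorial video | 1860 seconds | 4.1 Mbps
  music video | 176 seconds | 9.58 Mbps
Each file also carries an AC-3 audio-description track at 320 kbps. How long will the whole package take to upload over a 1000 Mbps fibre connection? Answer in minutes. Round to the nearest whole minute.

Audio: 320 kbps = 0.320 Mbps.
sports highlight package: 10.220 Mbps × 540 s = 5518.8 Mb
short film: 17.580 Mbps × 1440 s = 25315.2 Mb
documentary: 9.470 Mbps × 7800 s = 73866.0 Mb
drone footage reel: 85.660 Mbps × 180 s = 15418.8 Mb
tutorial video: 4.420 Mbps × 1860 s = 8221.2 Mb
music video: 9.900 Mbps × 176 s = 1742.4 Mb
Total: 130082.4 Mb = 16260.3 MB.
At 1000 Mbps: 130082.4 / 1000 = 130 s ≈ 2.17 minutes.

2 minutes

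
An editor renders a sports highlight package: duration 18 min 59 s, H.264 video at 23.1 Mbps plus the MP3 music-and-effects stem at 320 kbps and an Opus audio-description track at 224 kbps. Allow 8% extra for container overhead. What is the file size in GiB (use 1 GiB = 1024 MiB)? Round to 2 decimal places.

3.39 GiB

18 min 59 s = 1139 s
Audio total: 320 + 224 = 544 kbps = 0.544 Mbps.
Total bitrate: 23.1 + 0.544 = 23.644 Mbps.
Stream data: 23.644 Mbps × 1139 s = 26930.5 Mb.
With 8% container overhead: ×1.08.
29,085 Mb = 3,635,619,660 bytes ÷ 1,073,741,824 = 3.386 GiB.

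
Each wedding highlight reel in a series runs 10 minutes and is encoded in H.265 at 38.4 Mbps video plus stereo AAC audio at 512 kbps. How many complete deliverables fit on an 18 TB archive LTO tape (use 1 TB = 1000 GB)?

6167

10 min = 600 s
Audio: 512 kbps = 0.512 Mbps.
Total bitrate: 38.912 Mbps.
Per item: 38.912 Mbps × 600 s = 23,347 Mb = 2,918 MB.
Capacity: 18 TB = 144,000,000 Mb; 6167.76 items → 6167 complete.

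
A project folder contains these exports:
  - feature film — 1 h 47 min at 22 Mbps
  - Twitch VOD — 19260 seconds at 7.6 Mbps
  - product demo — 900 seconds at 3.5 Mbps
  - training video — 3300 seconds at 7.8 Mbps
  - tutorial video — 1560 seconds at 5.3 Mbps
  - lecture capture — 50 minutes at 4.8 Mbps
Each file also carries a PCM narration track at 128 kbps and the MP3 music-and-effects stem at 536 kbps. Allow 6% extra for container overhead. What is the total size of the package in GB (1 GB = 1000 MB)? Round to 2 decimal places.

47.97 GB

Audio total: 128 + 536 = 664 kbps = 0.664 Mbps.
feature film: 22.664 Mbps × 6420 s × 1.06 = 154233.1 Mb
Twitch VOD: 8.264 Mbps × 19260 s × 1.06 = 168714.5 Mb
product demo: 4.164 Mbps × 900 s × 1.06 = 3972.5 Mb
training video: 8.464 Mbps × 3300 s × 1.06 = 29607.1 Mb
tutorial video: 5.964 Mbps × 1560 s × 1.06 = 9862.1 Mb
lecture capture: 5.464 Mbps × 3000 s × 1.06 = 17375.5 Mb
Total: 383764.7 Mb = 47970.6 MB.
= 47.97 GB.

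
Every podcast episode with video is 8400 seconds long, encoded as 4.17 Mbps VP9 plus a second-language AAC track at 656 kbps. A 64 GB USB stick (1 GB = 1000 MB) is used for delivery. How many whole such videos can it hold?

Audio: 656 kbps = 0.656 Mbps.
Total bitrate: 4.826 Mbps.
Per item: 4.826 Mbps × 8400 s = 40,538 Mb = 5,067 MB.
Capacity: 64 GB = 512,000 Mb; 12.63 items → 12 complete.

12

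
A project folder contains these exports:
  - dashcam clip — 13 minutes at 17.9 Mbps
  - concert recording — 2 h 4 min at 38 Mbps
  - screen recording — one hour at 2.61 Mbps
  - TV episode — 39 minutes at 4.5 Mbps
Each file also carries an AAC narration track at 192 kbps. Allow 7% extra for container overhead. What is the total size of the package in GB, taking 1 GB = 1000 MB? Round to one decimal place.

42.7 GB

Audio: 192 kbps = 0.192 Mbps.
dashcam clip: 18.092 Mbps × 780 s × 1.07 = 15099.6 Mb
concert recording: 38.192 Mbps × 7440 s × 1.07 = 304038.9 Mb
screen recording: 2.802 Mbps × 3600 s × 1.07 = 10793.3 Mb
TV episode: 4.692 Mbps × 2340 s × 1.07 = 11747.8 Mb
Total: 341679.6 Mb = 42709.9 MB.
= 42.71 GB.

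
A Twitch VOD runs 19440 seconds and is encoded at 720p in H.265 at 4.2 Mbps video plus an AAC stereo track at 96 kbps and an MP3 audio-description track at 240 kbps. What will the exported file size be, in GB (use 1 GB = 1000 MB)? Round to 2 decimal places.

Audio total: 96 + 240 = 336 kbps = 0.336 Mbps.
Total bitrate: 4.2 + 0.336 = 4.536 Mbps.
Stream data: 4.536 Mbps × 19440 s = 88179.8 Mb.
88,180 Mb ÷ 8 = 11,022 MB → 11.02 GB.

11.02 GB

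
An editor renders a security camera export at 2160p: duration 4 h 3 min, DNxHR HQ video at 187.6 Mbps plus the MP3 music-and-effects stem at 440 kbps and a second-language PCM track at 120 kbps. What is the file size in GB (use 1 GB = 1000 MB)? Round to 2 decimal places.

342.92 GB

4 h 3 min = 243 min = 14580 s
Audio total: 440 + 120 = 560 kbps = 0.560 Mbps.
Total bitrate: 187.6 + 0.560 = 188.160 Mbps.
Stream data: 188.160 Mbps × 14580 s = 2743372.8 Mb.
2,743,373 Mb ÷ 8 = 342,922 MB → 342.9 GB.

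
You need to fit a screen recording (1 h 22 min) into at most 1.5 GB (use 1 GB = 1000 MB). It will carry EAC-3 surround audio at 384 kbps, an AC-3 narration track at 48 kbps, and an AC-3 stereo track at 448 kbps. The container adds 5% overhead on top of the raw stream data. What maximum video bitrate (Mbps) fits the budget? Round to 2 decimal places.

Budget: 1.5 GB = 12000.0 Mb.
Stream payload after overhead: 12000.0 / 1.05 = 11428.6 Mb.
1 h 22 min = 82 min = 4920 s
Total bitrate budget: 11428.6 Mb / 4920 s = 2.323 Mbps.
Audio total: 384 + 48 + 448 = 880 kbps = 0.880 Mbps.
Video: 2.323 − 0.880 = 1.443 Mbps.

1.44 Mbps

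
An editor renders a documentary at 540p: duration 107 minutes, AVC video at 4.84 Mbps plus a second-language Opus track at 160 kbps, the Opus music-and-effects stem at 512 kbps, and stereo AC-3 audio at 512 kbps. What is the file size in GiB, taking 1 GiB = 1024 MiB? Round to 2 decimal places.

4.50 GiB

107 min = 6420 s
Audio total: 160 + 512 + 512 = 1184 kbps = 1.184 Mbps.
Total bitrate: 4.84 + 1.184 = 6.024 Mbps.
Stream data: 6.024 Mbps × 6420 s = 38674.1 Mb.
38,674 Mb = 4,834,260,000 bytes ÷ 1,073,741,824 = 4.502 GiB.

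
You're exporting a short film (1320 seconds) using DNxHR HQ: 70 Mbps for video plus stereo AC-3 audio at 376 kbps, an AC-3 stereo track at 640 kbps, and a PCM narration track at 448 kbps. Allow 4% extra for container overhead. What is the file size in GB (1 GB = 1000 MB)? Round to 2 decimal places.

Audio total: 376 + 640 + 448 = 1464 kbps = 1.464 Mbps.
Total bitrate: 70 + 1.464 = 71.464 Mbps.
Stream data: 71.464 Mbps × 1320 s = 94332.5 Mb.
With 4% container overhead: ×1.04.
98,106 Mb ÷ 8 = 12,263 MB → 12.26 GB.

12.26 GB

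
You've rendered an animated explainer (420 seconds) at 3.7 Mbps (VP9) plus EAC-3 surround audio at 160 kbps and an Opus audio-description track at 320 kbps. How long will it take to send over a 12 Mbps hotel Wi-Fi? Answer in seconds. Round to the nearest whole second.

Audio total: 160 + 320 = 480 kbps = 0.480 Mbps.
Total bitrate: 4.180 Mbps.
File: 4.180 Mbps × 420 s = 1755.6 Mb.
At 12 Mbps: 1755.6 / 12 = 146.3 s ≈ 146 seconds.

146 seconds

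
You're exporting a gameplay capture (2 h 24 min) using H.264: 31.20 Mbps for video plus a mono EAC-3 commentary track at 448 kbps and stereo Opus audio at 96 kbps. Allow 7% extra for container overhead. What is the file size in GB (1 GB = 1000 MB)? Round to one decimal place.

36.7 GB

2 h 24 min = 144 min = 8640 s
Audio total: 448 + 96 = 544 kbps = 0.544 Mbps.
Total bitrate: 31.20 + 0.544 = 31.744 Mbps.
Stream data: 31.744 Mbps × 8640 s = 274268.2 Mb.
With 7% container overhead: ×1.07.
293,467 Mb ÷ 8 = 36,683 MB → 36.68 GB.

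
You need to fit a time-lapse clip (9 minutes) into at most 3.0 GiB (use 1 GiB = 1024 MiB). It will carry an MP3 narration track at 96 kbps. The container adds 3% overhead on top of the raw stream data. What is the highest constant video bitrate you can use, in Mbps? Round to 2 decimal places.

Budget: 3.0 GiB = 25769.8 Mb.
Stream payload after overhead: 25769.8 / 1.03 = 25019.2 Mb.
9 min = 540 s
Total bitrate budget: 25019.2 Mb / 540 s = 46.332 Mbps.
Audio: 96 kbps = 0.096 Mbps.
Video: 46.332 − 0.096 = 46.236 Mbps.

46.24 Mbps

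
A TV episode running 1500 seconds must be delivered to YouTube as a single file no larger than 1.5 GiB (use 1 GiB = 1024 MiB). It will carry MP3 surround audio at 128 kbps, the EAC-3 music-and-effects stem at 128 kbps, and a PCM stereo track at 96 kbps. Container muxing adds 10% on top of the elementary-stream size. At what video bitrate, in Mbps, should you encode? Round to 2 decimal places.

Budget: 1.5 GiB = 12884.9 Mb.
Stream payload after overhead: 12884.9 / 1.10 = 11713.5 Mb.
Total bitrate budget: 11713.5 Mb / 1500 s = 7.809 Mbps.
Audio total: 128 + 128 + 96 = 352 kbps = 0.352 Mbps.
Video: 7.809 − 0.352 = 7.457 Mbps.

7.46 Mbps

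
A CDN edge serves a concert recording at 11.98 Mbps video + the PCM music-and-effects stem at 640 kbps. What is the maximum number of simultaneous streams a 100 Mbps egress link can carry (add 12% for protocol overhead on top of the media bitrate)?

7

Audio: 640 kbps = 0.640 Mbps.
Per-viewer media rate: 12.620 Mbps.
On the wire with 12% overhead: 14.134 Mbps.
100 Mbps = 100.0 Mbps; 100.0 / 14.134 = 7.07 → 7 viewers.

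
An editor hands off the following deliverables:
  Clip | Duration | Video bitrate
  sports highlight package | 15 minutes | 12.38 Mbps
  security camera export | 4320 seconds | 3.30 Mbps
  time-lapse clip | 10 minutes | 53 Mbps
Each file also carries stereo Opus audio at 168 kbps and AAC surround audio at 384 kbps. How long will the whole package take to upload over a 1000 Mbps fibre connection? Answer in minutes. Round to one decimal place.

Audio total: 168 + 384 = 552 kbps = 0.552 Mbps.
sports highlight package: 12.932 Mbps × 900 s = 11638.8 Mb
security camera export: 3.852 Mbps × 4320 s = 16640.6 Mb
time-lapse clip: 53.552 Mbps × 600 s = 32131.2 Mb
Total: 60410.6 Mb = 7551.3 MB.
At 1000 Mbps: 60410.6 / 1000 = 60 s ≈ 1.01 minutes.

1.0 minutes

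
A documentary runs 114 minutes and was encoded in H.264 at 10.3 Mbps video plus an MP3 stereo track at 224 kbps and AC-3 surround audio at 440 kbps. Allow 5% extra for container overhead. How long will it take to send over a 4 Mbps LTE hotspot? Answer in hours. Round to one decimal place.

5.5 hours

114 min = 6840 s
Audio total: 224 + 440 = 664 kbps = 0.664 Mbps.
Total bitrate: 10.964 Mbps.
File: 10.964 Mbps × 6840 s = 74993.8 Mb.
With 5% container overhead: ×1.05. → 78743.4 Mb.
At 4 Mbps: 78743.4 / 4 = 19685.9 s ≈ 5.47 hours.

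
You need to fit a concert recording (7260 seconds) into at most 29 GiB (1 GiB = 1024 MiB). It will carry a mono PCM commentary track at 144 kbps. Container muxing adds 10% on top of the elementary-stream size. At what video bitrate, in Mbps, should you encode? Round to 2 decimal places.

31.05 Mbps

Budget: 29 GiB = 249108.1 Mb.
Stream payload after overhead: 249108.1 / 1.10 = 226461.9 Mb.
Total bitrate budget: 226461.9 Mb / 7260 s = 31.193 Mbps.
Audio: 144 kbps = 0.144 Mbps.
Video: 31.193 − 0.144 = 31.049 Mbps.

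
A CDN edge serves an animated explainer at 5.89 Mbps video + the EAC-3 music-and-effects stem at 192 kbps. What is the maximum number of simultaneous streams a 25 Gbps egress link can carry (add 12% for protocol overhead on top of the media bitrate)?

3670

Audio: 192 kbps = 0.192 Mbps.
Per-viewer media rate: 6.082 Mbps.
On the wire with 12% overhead: 6.812 Mbps.
25 Gbps = 25,000 Mbps; 25,000 / 6.812 = 3670.08 → 3670 viewers.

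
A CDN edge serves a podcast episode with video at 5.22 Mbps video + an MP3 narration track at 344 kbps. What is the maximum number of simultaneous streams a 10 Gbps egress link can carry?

1797

Audio: 344 kbps = 0.344 Mbps.
Per-viewer media rate: 5.564 Mbps.
10 Gbps = 10,000 Mbps; 10,000 / 5.564 = 1797.27 → 1797 viewers.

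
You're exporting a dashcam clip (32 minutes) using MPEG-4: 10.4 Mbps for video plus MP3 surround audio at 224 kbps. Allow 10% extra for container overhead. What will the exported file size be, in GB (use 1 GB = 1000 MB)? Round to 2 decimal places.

2.80 GB

32 min = 1920 s
Audio: 224 kbps = 0.224 Mbps.
Total bitrate: 10.4 + 0.224 = 10.624 Mbps.
Stream data: 10.624 Mbps × 1920 s = 20398.1 Mb.
With 10% container overhead: ×1.10.
22,438 Mb ÷ 8 = 2,805 MB → 2.805 GB.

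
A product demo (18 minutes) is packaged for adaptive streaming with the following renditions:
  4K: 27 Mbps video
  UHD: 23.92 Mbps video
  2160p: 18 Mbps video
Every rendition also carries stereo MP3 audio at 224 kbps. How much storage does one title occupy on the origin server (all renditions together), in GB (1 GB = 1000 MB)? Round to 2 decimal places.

18 min = 1080 s
Audio: 224 kbps = 0.224 Mbps.
Sum of rendition bitrates: (27+0.224) + (23.92+0.224) + (18+0.224) = 69.592 Mbps.
× 1080 s = 75,159 Mb = 9,395 MB = 9.395 GB.

9.39 GB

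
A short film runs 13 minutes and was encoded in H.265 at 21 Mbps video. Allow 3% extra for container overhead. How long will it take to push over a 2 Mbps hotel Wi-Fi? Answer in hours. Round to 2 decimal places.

13 min = 780 s
File: 21.000 Mbps × 780 s = 16380.0 Mb.
With 3% container overhead: ×1.03. → 16871.4 Mb.
At 2 Mbps: 16871.4 / 2 = 8435.7 s ≈ 2.34 hours.

2.34 hours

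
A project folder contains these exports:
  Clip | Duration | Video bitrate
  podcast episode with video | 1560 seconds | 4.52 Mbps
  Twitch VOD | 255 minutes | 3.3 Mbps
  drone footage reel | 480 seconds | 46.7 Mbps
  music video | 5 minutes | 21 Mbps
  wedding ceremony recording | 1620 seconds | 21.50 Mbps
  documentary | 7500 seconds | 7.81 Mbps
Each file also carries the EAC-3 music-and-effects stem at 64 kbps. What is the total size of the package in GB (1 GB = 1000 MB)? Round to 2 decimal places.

22.67 GB

Audio: 64 kbps = 0.064 Mbps.
podcast episode with video: 4.584 Mbps × 1560 s = 7151.0 Mb
Twitch VOD: 3.364 Mbps × 15300 s = 51469.2 Mb
drone footage reel: 46.764 Mbps × 480 s = 22446.7 Mb
music video: 21.064 Mbps × 300 s = 6319.2 Mb
wedding ceremony recording: 21.564 Mbps × 1620 s = 34933.7 Mb
documentary: 7.874 Mbps × 7500 s = 59055.0 Mb
Total: 181374.8 Mb = 22671.9 MB.
= 22.67 GB.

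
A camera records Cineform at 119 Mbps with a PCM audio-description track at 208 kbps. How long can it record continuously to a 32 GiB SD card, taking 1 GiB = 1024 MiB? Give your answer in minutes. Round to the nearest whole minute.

Audio: 208 kbps = 0.208 Mbps.
Total bitrate: 119 + 0.208 = 119.208 Mbps.
Capacity: 32 GiB = 274,878 Mb.
Recording time: 274,878 / 119.208 = 2,306 s ≈ 38.4 minutes.

38 minutes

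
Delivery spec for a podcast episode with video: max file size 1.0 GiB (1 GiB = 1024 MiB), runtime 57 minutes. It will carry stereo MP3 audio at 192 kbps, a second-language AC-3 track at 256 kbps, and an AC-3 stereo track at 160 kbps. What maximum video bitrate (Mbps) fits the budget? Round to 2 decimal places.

1.90 Mbps

Budget: 1.0 GiB = 8589.9 Mb.
57 min = 3420 s
Total bitrate budget: 8589.9 Mb / 3420 s = 2.512 Mbps.
Audio total: 192 + 256 + 160 = 608 kbps = 0.608 Mbps.
Video: 2.512 − 0.608 = 1.904 Mbps.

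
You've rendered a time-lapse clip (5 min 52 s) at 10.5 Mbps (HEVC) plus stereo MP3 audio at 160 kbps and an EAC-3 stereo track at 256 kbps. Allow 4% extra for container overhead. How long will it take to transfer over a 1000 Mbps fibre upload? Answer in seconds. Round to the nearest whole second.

4 seconds

5 min 52 s = 352 s
Audio total: 160 + 256 = 416 kbps = 0.416 Mbps.
Total bitrate: 10.916 Mbps.
File: 10.916 Mbps × 352 s = 3842.4 Mb.
With 4% container overhead: ×1.04. → 3996.1 Mb.
At 1000 Mbps: 3996.1 / 1000 = 4.0 s ≈ 4 seconds.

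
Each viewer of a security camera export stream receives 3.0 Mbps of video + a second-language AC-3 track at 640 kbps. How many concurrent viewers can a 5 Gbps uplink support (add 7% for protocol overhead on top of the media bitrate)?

Audio: 640 kbps = 0.640 Mbps.
Per-viewer media rate: 3.640 Mbps.
On the wire with 7% overhead: 3.895 Mbps.
5 Gbps = 5,000 Mbps; 5,000 / 3.895 = 1283.76 → 1283 viewers.

1283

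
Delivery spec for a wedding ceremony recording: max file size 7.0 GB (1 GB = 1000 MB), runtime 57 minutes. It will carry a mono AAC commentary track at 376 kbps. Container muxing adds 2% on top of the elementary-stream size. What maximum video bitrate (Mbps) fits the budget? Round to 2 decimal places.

15.68 Mbps

Budget: 7.0 GB = 56000.0 Mb.
Stream payload after overhead: 56000.0 / 1.02 = 54902.0 Mb.
57 min = 3420 s
Total bitrate budget: 54902.0 Mb / 3420 s = 16.053 Mbps.
Audio: 376 kbps = 0.376 Mbps.
Video: 16.053 − 0.376 = 15.677 Mbps.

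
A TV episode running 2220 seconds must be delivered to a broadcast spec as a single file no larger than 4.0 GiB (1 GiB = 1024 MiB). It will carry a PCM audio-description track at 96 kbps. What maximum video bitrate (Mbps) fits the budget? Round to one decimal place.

15.4 Mbps

Budget: 4.0 GiB = 34359.7 Mb.
Total bitrate budget: 34359.7 Mb / 2220 s = 15.477 Mbps.
Audio: 96 kbps = 0.096 Mbps.
Video: 15.477 − 0.096 = 15.381 Mbps.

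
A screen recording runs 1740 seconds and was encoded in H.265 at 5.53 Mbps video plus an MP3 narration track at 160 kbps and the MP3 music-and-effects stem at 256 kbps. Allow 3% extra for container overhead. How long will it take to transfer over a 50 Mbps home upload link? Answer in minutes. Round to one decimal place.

Audio total: 160 + 256 = 416 kbps = 0.416 Mbps.
Total bitrate: 5.946 Mbps.
File: 5.946 Mbps × 1740 s = 10346.0 Mb.
With 3% container overhead: ×1.03. → 10656.4 Mb.
At 50 Mbps: 10656.4 / 50 = 213.1 s ≈ 3.55 minutes.

3.6 minutes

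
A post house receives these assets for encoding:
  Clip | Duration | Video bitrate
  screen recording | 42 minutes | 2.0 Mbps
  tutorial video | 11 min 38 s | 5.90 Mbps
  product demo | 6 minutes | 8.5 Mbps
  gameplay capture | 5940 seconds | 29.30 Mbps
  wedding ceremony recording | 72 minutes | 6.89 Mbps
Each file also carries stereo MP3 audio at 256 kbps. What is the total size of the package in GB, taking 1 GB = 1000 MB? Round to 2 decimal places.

Audio: 256 kbps = 0.256 Mbps.
screen recording: 2.256 Mbps × 2520 s = 5685.1 Mb
tutorial video: 6.156 Mbps × 698 s = 4296.9 Mb
product demo: 8.756 Mbps × 360 s = 3152.2 Mb
gameplay capture: 29.556 Mbps × 5940 s = 175562.6 Mb
wedding ceremony recording: 7.146 Mbps × 4320 s = 30870.7 Mb
Total: 219567.5 Mb = 27445.9 MB.
= 27.45 GB.

27.45 GB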